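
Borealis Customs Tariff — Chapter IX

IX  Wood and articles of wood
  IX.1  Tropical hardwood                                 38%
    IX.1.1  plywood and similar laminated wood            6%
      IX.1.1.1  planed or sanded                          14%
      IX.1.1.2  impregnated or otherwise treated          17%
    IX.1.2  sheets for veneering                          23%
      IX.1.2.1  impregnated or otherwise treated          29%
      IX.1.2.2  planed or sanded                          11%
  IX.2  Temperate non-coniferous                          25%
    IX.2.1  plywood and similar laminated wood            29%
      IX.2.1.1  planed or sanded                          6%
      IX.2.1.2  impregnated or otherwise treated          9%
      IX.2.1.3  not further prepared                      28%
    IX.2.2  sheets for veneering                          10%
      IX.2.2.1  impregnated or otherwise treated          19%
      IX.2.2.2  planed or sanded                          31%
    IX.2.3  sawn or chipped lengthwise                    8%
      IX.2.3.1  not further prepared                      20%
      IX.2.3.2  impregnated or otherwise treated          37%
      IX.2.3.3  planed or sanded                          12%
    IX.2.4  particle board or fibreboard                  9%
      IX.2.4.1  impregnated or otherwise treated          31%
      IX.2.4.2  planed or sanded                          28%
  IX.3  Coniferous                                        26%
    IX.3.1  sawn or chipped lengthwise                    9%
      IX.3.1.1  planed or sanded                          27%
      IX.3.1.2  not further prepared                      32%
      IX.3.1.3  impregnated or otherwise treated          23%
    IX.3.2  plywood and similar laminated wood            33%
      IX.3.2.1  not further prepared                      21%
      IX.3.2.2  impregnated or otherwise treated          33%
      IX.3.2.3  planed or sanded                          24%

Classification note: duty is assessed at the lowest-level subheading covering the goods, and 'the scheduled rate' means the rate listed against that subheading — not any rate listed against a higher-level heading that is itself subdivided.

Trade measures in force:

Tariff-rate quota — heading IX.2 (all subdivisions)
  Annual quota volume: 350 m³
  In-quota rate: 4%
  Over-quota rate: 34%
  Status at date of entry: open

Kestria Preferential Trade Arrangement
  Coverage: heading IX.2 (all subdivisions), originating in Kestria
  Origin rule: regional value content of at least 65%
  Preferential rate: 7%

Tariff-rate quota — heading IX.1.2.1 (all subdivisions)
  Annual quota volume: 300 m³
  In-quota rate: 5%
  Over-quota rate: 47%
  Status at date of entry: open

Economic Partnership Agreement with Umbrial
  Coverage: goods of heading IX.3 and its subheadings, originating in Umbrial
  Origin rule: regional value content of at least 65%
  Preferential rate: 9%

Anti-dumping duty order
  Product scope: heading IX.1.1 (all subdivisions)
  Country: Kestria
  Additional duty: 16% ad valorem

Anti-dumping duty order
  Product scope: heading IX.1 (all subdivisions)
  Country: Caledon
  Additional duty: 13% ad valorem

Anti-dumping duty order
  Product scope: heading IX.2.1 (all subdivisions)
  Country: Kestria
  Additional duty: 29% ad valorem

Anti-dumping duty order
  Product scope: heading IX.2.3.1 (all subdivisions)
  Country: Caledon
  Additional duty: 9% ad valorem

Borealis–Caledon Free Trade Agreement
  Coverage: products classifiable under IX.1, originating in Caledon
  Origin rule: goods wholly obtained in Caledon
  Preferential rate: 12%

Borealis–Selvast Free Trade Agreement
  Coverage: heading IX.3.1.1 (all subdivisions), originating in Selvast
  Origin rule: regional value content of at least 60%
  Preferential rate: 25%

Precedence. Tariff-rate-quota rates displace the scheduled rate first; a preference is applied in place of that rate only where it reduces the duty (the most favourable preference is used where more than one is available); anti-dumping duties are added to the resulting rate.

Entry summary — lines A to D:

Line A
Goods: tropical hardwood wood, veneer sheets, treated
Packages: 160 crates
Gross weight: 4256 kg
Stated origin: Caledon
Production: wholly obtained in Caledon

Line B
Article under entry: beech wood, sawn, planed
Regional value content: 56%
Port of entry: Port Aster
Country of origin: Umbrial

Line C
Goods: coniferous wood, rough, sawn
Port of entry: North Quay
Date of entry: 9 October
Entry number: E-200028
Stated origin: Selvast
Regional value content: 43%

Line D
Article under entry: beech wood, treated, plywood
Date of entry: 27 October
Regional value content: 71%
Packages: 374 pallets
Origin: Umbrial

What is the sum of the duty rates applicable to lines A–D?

Line A: tropical hardwood → IX.1; veneer sheets → IX.1.2; treated → IX.1.2.1. Scheduled 29%. quota on IX.1.2.1 open → in-quota 5%; Caledon agreement on IX.1: wholly obtained → 12% available; preference 12% not lower than 5% → no reduction; anti-dumping (Caledon, IX.1): +13%; total 5% + 13% = 18%. → 18%.
Line B: beech → IX.2; sawn → IX.2.3; planed → IX.2.3.3. Scheduled 12%. quota on IX.2 open → in-quota 4%; Umbrial agreement on IX.3: IX.2.3.3 not covered. → 4%.
Line C: coniferous → IX.3; sawn → IX.3.1; rough → IX.3.1.2. Scheduled 32%. Selvast agreement on IX.3.1.1: IX.3.1.2 not covered. → 32%.
Line D: beech → IX.2; plywood → IX.2.1; treated → IX.2.1.2. Scheduled 9%. quota on IX.2 open → in-quota 4%; Umbrial agreement on IX.3: IX.2.1.2 not covered. → 4%.
Sum: 18% + 4% + 32% + 4% = 58%.

58%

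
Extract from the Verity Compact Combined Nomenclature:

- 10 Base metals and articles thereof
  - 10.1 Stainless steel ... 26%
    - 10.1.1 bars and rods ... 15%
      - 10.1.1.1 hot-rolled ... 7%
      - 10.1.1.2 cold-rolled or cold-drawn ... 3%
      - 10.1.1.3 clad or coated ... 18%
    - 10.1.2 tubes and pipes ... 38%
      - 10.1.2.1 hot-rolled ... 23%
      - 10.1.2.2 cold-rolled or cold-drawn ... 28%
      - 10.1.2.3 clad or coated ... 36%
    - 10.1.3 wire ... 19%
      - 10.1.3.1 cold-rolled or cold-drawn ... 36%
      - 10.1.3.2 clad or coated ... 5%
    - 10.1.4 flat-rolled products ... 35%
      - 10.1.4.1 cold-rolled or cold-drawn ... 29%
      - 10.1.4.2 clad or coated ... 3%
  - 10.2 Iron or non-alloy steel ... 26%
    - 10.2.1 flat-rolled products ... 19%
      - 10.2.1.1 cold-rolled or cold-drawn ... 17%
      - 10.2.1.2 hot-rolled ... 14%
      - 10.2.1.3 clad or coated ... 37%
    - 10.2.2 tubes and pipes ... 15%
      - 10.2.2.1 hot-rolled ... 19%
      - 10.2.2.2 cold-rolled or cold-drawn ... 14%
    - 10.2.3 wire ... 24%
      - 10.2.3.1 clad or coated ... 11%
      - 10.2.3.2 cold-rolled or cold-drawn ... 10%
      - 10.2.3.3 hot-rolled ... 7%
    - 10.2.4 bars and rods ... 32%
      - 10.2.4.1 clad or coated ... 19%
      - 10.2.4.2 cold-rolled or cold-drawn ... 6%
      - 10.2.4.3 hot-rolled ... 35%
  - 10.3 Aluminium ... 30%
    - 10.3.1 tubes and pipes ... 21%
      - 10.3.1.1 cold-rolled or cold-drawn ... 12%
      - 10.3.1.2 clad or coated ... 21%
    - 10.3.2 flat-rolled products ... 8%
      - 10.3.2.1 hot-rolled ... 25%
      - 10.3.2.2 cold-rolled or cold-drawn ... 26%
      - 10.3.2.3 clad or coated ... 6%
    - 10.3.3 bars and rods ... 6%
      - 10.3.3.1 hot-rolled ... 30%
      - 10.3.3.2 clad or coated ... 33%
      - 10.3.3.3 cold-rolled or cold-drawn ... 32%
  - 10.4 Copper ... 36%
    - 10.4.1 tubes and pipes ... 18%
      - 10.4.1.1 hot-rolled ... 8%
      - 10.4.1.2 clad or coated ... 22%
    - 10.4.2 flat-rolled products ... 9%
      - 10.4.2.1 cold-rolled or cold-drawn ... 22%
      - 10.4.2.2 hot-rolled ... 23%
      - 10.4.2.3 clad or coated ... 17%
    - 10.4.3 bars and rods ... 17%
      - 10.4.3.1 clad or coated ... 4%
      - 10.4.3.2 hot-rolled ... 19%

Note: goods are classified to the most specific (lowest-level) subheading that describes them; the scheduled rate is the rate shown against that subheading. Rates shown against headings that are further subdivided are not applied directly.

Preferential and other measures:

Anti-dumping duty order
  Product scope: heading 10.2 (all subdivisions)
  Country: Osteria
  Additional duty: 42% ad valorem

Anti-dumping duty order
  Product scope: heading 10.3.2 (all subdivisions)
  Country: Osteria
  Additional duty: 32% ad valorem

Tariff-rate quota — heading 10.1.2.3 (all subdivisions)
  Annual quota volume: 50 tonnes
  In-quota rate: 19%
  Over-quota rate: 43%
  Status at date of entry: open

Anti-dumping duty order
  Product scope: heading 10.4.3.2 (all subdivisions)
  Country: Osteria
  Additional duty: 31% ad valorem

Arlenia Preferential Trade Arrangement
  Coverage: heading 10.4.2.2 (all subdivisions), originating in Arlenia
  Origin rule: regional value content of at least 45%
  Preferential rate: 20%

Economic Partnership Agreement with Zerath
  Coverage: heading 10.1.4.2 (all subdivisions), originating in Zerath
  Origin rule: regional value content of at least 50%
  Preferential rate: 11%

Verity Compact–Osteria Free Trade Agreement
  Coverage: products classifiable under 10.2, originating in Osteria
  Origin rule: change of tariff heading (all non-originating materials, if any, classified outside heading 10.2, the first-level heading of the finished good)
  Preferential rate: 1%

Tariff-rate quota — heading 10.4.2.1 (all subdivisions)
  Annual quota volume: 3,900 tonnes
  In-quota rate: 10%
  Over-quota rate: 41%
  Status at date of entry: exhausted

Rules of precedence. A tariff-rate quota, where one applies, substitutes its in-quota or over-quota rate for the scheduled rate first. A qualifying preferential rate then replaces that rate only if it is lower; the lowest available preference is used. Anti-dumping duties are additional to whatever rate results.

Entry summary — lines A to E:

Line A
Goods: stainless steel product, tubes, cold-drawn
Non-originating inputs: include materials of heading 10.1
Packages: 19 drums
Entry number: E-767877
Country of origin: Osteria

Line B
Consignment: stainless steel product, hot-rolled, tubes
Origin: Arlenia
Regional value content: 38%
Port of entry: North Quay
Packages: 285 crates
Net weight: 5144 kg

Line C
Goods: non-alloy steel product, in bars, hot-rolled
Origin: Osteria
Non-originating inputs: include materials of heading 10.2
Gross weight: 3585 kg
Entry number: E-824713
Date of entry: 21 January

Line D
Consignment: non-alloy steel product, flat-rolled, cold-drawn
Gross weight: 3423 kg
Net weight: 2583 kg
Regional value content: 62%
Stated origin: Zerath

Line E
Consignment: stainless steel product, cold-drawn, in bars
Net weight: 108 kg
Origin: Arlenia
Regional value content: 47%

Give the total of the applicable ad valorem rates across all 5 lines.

148%

Line A: stainless steel → 10.1; tubes → 10.1.2; cold-drawn → 10.1.2.2. Scheduled 28%. Osteria agreement on 10.2: 10.1.2.2 not covered. → 28%.
Line B: stainless steel → 10.1; tubes → 10.1.2; hot-rolled → 10.1.2.1. Scheduled 23%. Arlenia agreement on 10.4.2.2: 10.1.2.1 not covered. → 23%.
Line C: non-alloy steel → 10.2; in bars → 10.2.4; hot-rolled → 10.2.4.3. Scheduled 35%. Osteria agreement on 10.2: CTH not met; anti-dumping (Osteria, 10.2): +42%; total 35% + 42% = 77%. → 77%.
Line D: non-alloy steel → 10.2; flat-rolled → 10.2.1; cold-drawn → 10.2.1.1. Scheduled 17%. Zerath agreement on 10.1.4.2: 10.2.1.1 not covered. → 17%.
Line E: stainless steel → 10.1; in bars → 10.1.1; cold-drawn → 10.1.1.2. Scheduled 3%. Arlenia agreement on 10.4.2.2: 10.1.1.2 not covered. → 3%.
Sum: 28% + 23% + 77% + 17% + 3% = 148%.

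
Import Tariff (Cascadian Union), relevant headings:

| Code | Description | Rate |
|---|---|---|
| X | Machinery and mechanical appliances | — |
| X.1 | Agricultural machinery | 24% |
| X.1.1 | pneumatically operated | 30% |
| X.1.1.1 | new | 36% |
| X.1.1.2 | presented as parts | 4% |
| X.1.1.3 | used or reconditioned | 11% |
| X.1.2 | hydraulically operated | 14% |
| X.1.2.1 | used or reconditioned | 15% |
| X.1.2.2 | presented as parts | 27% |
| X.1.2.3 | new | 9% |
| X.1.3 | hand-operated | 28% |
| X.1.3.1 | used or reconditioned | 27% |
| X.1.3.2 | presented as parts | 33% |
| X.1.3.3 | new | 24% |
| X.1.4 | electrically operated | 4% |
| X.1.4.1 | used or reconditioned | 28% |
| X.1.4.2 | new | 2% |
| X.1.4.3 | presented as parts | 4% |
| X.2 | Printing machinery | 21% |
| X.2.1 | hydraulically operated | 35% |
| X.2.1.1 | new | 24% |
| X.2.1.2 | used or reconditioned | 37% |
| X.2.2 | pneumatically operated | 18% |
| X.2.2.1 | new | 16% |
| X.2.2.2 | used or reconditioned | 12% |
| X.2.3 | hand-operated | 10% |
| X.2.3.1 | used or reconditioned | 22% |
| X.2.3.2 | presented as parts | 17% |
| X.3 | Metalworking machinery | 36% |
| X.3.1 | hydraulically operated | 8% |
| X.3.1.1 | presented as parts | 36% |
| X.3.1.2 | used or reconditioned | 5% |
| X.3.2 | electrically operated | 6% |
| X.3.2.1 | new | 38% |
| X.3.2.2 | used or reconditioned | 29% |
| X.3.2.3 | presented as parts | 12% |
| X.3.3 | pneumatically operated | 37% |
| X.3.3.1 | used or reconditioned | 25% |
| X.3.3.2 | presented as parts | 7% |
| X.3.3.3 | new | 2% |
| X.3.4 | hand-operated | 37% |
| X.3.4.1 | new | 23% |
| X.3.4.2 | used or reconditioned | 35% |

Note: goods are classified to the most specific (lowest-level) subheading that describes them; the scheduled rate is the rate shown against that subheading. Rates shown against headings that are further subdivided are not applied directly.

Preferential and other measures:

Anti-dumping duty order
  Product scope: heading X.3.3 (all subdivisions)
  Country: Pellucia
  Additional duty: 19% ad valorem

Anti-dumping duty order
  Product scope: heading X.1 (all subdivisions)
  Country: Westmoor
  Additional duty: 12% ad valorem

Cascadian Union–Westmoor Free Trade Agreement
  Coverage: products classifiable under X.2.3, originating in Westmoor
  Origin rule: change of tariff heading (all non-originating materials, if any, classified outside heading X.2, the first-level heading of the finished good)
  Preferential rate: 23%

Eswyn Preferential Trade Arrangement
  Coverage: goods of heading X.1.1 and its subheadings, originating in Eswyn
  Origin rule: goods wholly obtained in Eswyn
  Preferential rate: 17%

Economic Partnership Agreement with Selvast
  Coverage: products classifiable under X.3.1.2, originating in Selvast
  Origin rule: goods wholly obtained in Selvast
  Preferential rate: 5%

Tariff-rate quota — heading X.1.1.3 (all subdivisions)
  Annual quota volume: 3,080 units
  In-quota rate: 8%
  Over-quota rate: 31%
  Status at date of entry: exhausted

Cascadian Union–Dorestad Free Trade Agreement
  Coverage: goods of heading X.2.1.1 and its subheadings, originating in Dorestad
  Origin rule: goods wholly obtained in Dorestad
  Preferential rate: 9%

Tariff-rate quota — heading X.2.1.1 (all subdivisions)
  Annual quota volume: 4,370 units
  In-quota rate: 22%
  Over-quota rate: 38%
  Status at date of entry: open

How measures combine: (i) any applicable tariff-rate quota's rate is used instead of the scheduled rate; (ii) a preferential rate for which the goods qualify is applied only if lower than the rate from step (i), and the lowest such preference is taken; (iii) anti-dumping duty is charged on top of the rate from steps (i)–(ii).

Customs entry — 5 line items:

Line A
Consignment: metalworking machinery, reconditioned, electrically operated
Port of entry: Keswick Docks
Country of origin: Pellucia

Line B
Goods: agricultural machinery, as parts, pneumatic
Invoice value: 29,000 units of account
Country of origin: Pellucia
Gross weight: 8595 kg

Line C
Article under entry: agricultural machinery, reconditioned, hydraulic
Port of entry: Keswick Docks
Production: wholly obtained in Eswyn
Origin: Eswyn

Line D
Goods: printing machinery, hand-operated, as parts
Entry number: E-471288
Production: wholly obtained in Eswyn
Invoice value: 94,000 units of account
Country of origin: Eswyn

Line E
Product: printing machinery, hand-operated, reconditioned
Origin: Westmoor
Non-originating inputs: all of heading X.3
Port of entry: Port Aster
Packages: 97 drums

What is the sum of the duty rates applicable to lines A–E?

Line A: metalworking → X.3; electrically operated → X.3.2; reconditioned → X.3.2.2. Scheduled 29%. No special measure applies. → 29%.
Line B: agricultural → X.1; pneumatic → X.1.1; as parts → X.1.1.2. Scheduled 4%. No special measure applies. → 4%.
Line C: agricultural → X.1; hydraulic → X.1.2; reconditioned → X.1.2.1. Scheduled 15%. Eswyn agreement on X.1.1: X.1.2.1 not covered. → 15%.
Line D: printing → X.2; hand-operated → X.2.3; as parts → X.2.3.2. Scheduled 17%. Eswyn agreement on X.1.1: X.2.3.2 not covered. → 17%.
Line E: printing → X.2; hand-operated → X.2.3; reconditioned → X.2.3.1. Scheduled 22%. Westmoor agreement on X.2.3: CTH met → 23% available; preference 23% not lower than 22% → no reduction. → 22%.
Sum: 29% + 4% + 15% + 17% + 22% = 87%.

87%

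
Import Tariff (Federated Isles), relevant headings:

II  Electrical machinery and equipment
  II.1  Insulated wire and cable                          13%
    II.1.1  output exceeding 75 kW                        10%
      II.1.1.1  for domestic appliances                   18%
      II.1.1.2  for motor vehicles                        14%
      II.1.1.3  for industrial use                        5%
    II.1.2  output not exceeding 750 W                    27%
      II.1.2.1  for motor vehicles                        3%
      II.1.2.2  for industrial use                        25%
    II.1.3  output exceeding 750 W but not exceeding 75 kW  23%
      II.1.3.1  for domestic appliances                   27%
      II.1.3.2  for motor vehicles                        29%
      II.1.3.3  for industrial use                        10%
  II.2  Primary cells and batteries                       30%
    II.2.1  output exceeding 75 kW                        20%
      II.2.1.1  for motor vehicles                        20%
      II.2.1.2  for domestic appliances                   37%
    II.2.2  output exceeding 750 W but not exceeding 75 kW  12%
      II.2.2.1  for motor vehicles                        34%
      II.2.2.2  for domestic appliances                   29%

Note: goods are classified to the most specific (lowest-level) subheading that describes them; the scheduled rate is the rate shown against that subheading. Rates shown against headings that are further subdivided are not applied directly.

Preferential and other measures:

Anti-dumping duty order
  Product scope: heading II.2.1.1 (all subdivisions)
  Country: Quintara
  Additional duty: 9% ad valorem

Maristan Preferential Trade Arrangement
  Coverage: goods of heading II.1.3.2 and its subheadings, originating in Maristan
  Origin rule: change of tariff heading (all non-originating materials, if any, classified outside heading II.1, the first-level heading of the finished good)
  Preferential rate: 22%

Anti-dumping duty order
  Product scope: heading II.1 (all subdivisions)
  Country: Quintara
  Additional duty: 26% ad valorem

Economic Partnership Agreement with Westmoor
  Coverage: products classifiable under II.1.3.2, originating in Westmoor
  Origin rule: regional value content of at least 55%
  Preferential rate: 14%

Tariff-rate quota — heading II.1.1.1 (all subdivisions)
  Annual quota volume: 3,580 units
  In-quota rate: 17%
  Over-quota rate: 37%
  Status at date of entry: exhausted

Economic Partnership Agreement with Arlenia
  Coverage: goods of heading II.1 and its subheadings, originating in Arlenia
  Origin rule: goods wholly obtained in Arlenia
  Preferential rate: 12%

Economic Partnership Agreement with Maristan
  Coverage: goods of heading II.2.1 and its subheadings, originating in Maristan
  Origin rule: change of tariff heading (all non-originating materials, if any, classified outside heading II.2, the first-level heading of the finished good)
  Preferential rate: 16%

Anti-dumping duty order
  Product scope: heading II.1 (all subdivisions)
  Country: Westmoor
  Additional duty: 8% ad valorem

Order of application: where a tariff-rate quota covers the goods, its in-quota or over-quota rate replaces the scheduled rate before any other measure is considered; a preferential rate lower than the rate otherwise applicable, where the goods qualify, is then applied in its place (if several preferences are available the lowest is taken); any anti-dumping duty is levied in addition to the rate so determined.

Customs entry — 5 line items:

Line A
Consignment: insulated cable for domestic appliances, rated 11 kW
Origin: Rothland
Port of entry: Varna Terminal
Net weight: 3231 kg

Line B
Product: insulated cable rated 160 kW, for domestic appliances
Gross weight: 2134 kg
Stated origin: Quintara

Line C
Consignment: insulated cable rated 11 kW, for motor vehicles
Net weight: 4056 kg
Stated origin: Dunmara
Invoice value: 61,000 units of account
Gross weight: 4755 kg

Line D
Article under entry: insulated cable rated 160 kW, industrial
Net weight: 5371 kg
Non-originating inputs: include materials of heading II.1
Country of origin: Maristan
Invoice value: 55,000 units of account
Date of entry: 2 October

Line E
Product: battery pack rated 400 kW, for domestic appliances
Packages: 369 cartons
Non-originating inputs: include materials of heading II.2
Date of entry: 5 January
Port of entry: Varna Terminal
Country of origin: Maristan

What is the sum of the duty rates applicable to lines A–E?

161%

Line A: insulated cable → II.1; rated 11 kW → II.1.3; for domestic appliances → II.1.3.1. Scheduled 27%. No special measure applies. → 27%.
Line B: insulated cable → II.1; rated 160 kW → II.1.1; for domestic appliances → II.1.1.1. Scheduled 18%. quota on II.1.1.1 exhausted → over-quota 37%; anti-dumping (Quintara, II.1): +26%; total 37% + 26% = 63%. → 63%.
Line C: insulated cable → II.1; rated 11 kW → II.1.3; for motor vehicles → II.1.3.2. Scheduled 29%. No special measure applies. → 29%.
Line D: insulated cable → II.1; rated 160 kW → II.1.1; industrial → II.1.1.3. Scheduled 5%. Maristan agreement on II.1.3.2: II.1.1.3 not covered; Maristan agreement on II.2.1: II.1.1.3 not covered. → 5%.
Line E: battery pack → II.2; rated 400 kW → II.2.1; for domestic appliances → II.2.1.2. Scheduled 37%. Maristan agreement on II.1.3.2: II.2.1.2 not covered; Maristan agreement on II.2.1: CTH not met. → 37%.
Sum: 27% + 63% + 29% + 5% + 37% = 161%.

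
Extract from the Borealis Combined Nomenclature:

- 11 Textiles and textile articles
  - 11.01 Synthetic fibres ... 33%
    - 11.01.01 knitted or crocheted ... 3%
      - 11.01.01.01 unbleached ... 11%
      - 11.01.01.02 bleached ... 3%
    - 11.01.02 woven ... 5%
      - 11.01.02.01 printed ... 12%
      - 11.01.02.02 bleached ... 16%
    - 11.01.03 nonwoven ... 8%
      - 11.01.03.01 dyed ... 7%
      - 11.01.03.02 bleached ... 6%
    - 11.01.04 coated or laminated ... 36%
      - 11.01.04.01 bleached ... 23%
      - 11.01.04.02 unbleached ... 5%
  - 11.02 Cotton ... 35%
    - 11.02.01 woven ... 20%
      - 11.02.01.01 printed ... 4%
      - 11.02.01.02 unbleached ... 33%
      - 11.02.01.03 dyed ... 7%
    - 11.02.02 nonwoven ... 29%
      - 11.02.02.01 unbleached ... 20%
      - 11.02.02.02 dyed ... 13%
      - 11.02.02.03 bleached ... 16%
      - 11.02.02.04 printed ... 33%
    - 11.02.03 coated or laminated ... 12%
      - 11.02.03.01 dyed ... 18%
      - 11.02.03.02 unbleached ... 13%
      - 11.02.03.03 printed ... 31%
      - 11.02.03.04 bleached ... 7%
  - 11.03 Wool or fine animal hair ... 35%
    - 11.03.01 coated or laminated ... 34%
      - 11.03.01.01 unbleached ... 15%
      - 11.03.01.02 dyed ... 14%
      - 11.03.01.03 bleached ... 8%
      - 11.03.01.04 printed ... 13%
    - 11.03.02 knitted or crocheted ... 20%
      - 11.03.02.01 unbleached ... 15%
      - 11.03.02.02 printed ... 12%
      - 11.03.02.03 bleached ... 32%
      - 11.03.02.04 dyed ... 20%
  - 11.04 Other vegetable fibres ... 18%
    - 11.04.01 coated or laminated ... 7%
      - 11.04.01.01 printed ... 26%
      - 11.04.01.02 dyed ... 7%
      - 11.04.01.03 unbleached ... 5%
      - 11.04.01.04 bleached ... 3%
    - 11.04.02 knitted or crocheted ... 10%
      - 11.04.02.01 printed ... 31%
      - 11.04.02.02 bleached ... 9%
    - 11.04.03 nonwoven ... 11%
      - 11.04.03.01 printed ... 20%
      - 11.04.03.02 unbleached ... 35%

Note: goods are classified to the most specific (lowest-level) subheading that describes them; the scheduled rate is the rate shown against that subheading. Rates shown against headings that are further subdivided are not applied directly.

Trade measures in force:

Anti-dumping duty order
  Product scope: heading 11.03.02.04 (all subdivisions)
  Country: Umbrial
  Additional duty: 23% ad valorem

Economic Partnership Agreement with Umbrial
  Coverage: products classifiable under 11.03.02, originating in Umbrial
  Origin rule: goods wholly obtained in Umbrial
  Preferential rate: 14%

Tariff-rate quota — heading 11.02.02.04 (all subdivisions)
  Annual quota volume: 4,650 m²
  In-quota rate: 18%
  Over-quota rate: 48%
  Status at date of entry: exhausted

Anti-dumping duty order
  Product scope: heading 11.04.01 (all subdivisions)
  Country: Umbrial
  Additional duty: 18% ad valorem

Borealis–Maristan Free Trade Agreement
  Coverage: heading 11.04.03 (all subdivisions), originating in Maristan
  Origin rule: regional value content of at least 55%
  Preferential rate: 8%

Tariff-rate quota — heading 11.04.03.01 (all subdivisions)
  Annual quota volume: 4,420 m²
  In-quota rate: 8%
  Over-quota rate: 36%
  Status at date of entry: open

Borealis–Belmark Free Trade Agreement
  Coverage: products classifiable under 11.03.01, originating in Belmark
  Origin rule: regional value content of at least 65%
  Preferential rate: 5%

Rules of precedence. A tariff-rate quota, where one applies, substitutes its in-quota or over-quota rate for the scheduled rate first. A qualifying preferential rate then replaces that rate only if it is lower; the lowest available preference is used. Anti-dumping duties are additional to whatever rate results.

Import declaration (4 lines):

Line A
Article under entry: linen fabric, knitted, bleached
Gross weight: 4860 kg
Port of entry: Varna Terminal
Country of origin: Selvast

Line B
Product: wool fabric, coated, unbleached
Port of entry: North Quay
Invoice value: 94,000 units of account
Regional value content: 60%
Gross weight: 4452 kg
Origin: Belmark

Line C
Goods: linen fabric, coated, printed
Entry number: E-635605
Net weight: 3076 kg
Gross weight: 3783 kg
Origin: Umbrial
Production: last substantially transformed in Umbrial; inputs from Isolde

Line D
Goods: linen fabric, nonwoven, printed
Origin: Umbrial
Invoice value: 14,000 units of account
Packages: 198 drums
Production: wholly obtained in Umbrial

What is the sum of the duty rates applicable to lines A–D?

Line A: linen → 11.04; knitted → 11.04.02; bleached → 11.04.02.02. Scheduled 9%. No special measure applies. → 9%.
Line B: wool → 11.03; coated → 11.03.01; unbleached → 11.03.01.01. Scheduled 15%. Belmark agreement on 11.03.01: RVC < 65%. → 15%.
Line C: linen → 11.04; coated → 11.04.01; printed → 11.04.01.01. Scheduled 26%. Umbrial agreement on 11.03.02: 11.04.01.01 not covered; anti-dumping (Umbrial, 11.04.01): +18%; total 26% + 18% = 44%. → 44%.
Line D: linen → 11.04; nonwoven → 11.04.03; printed → 11.04.03.01. Scheduled 20%. quota on 11.04.03.01 open → in-quota 8%; Umbrial agreement on 11.03.02: 11.04.03.01 not covered. → 8%.
Sum: 9% + 15% + 44% + 8% = 76%.

76%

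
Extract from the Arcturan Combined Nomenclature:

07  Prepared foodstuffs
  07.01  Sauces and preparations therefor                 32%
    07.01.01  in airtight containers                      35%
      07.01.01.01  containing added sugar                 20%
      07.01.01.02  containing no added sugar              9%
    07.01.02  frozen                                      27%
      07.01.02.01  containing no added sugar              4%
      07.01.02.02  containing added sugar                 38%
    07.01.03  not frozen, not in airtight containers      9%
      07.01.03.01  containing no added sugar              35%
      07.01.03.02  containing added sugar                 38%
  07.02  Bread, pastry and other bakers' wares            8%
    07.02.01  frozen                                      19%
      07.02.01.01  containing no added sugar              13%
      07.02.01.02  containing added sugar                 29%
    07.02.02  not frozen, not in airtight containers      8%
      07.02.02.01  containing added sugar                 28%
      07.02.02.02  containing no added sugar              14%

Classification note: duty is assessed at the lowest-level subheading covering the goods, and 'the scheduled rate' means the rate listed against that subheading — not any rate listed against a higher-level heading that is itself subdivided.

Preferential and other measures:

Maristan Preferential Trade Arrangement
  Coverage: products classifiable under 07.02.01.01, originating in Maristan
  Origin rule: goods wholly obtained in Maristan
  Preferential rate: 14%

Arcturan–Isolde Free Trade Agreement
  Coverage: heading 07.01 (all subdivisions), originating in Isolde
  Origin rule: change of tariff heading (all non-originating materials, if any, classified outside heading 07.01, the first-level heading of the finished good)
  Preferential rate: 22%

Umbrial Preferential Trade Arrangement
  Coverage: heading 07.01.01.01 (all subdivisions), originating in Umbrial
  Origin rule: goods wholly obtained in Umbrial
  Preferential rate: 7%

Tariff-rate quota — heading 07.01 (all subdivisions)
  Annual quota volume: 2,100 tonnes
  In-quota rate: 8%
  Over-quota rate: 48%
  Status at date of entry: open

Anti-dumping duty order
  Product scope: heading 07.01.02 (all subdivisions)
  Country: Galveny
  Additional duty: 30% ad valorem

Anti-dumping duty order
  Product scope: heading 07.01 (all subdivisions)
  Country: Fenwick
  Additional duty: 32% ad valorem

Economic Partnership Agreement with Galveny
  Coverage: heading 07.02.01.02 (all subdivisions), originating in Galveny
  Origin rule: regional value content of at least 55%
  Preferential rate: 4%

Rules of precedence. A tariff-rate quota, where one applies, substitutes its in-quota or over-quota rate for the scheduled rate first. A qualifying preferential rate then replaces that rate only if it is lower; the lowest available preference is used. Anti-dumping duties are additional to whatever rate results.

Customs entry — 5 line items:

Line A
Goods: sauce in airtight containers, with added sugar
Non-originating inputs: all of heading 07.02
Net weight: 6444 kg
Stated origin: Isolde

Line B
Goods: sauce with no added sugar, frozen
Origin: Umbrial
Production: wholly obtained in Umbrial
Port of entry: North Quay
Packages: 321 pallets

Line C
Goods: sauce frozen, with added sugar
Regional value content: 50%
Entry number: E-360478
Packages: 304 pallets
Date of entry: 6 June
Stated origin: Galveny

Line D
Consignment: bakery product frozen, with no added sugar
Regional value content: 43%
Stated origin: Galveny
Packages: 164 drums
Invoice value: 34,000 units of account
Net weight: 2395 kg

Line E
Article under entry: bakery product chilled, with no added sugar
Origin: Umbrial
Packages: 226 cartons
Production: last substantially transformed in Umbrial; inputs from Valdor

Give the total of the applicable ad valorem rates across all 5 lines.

81%

Line A: sauce → 07.01; in airtight containers → 07.01.01; with added sugar → 07.01.01.01. Scheduled 20%. quota on 07.01 open → in-quota 8%; Isolde agreement on 07.01: CTH met → 22% available; preference 22% not lower than 8% → no reduction. → 8%.
Line B: sauce → 07.01; frozen → 07.01.02; with no added sugar → 07.01.02.01. Scheduled 4%. quota on 07.01 open → in-quota 8%; Umbrial agreement on 07.01.01.01: 07.01.02.01 not covered. → 8%.
Line C: sauce → 07.01; frozen → 07.01.02; with added sugar → 07.01.02.02. Scheduled 38%. quota on 07.01 open → in-quota 8%; Galveny agreement on 07.02.01.02: 07.01.02.02 not covered; anti-dumping (Galveny, 07.01.02): +30%; total 8% + 30% = 38%. → 38%.
Line D: bakery product → 07.02; frozen → 07.02.01; with no added sugar → 07.02.01.01. Scheduled 13%. Galveny agreement on 07.02.01.02: 07.02.01.01 not covered. → 13%.
Line E: bakery product → 07.02; chilled → 07.02.02; with no added sugar → 07.02.02.02. Scheduled 14%. Umbrial agreement on 07.01.01.01: 07.02.02.02 not covered. → 14%.
Sum: 8% + 8% + 38% + 13% + 14% = 81%.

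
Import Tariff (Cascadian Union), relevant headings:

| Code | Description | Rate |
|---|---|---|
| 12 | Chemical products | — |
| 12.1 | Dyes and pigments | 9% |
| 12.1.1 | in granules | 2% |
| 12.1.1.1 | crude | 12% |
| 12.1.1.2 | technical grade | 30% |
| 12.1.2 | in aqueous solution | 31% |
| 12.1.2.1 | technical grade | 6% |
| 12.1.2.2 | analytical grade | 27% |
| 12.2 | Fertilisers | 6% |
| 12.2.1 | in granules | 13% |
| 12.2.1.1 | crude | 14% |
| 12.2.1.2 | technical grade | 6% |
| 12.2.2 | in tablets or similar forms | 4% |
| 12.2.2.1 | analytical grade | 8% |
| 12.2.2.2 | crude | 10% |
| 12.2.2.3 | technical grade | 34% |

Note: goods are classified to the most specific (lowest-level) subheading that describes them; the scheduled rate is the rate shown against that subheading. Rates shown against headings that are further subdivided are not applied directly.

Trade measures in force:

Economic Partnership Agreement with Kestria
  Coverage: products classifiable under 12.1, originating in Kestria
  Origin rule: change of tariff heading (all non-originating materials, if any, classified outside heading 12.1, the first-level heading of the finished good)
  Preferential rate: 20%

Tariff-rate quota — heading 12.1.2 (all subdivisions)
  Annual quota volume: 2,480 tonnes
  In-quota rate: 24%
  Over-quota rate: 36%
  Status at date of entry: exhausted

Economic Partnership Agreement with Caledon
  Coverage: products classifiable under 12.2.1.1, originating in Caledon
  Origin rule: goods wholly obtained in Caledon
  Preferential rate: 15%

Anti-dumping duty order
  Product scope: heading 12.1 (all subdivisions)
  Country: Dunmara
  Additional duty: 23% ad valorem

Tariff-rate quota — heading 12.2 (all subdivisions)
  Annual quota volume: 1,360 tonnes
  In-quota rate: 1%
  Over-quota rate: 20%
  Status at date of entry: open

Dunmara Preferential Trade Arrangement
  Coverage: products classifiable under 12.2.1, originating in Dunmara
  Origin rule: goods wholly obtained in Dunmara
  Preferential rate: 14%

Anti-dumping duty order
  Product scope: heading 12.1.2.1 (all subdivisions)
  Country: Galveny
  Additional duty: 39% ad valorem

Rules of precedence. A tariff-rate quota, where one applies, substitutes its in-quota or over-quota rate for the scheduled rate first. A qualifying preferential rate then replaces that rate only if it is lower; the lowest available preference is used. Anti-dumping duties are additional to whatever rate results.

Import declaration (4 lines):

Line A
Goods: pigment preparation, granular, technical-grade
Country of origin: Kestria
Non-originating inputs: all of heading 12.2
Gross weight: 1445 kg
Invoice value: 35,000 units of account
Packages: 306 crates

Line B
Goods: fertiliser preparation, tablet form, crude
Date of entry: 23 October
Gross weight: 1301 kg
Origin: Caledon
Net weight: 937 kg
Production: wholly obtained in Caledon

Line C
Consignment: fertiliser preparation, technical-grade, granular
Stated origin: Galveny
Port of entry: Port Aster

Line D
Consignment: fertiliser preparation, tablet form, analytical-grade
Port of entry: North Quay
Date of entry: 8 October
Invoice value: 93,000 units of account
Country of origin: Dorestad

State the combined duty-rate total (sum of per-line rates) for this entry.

23%

Line A: pigment → 12.1; granular → 12.1.1; technical-grade → 12.1.1.2. Scheduled 30%. Kestria agreement on 12.1: CTH met → 20% available; preferential 20%. → 20%.
Line B: fertiliser → 12.2; tablet form → 12.2.2; crude → 12.2.2.2. Scheduled 10%. quota on 12.2 open → in-quota 1%; Caledon agreement on 12.2.1.1: 12.2.2.2 not covered. → 1%.
Line C: fertiliser → 12.2; granular → 12.2.1; technical-grade → 12.2.1.2. Scheduled 6%. quota on 12.2 open → in-quota 1%. → 1%.
Line D: fertiliser → 12.2; tablet form → 12.2.2; analytical-grade → 12.2.2.1. Scheduled 8%. quota on 12.2 open → in-quota 1%. → 1%.
Sum: 20% + 1% + 1% + 1% = 23%.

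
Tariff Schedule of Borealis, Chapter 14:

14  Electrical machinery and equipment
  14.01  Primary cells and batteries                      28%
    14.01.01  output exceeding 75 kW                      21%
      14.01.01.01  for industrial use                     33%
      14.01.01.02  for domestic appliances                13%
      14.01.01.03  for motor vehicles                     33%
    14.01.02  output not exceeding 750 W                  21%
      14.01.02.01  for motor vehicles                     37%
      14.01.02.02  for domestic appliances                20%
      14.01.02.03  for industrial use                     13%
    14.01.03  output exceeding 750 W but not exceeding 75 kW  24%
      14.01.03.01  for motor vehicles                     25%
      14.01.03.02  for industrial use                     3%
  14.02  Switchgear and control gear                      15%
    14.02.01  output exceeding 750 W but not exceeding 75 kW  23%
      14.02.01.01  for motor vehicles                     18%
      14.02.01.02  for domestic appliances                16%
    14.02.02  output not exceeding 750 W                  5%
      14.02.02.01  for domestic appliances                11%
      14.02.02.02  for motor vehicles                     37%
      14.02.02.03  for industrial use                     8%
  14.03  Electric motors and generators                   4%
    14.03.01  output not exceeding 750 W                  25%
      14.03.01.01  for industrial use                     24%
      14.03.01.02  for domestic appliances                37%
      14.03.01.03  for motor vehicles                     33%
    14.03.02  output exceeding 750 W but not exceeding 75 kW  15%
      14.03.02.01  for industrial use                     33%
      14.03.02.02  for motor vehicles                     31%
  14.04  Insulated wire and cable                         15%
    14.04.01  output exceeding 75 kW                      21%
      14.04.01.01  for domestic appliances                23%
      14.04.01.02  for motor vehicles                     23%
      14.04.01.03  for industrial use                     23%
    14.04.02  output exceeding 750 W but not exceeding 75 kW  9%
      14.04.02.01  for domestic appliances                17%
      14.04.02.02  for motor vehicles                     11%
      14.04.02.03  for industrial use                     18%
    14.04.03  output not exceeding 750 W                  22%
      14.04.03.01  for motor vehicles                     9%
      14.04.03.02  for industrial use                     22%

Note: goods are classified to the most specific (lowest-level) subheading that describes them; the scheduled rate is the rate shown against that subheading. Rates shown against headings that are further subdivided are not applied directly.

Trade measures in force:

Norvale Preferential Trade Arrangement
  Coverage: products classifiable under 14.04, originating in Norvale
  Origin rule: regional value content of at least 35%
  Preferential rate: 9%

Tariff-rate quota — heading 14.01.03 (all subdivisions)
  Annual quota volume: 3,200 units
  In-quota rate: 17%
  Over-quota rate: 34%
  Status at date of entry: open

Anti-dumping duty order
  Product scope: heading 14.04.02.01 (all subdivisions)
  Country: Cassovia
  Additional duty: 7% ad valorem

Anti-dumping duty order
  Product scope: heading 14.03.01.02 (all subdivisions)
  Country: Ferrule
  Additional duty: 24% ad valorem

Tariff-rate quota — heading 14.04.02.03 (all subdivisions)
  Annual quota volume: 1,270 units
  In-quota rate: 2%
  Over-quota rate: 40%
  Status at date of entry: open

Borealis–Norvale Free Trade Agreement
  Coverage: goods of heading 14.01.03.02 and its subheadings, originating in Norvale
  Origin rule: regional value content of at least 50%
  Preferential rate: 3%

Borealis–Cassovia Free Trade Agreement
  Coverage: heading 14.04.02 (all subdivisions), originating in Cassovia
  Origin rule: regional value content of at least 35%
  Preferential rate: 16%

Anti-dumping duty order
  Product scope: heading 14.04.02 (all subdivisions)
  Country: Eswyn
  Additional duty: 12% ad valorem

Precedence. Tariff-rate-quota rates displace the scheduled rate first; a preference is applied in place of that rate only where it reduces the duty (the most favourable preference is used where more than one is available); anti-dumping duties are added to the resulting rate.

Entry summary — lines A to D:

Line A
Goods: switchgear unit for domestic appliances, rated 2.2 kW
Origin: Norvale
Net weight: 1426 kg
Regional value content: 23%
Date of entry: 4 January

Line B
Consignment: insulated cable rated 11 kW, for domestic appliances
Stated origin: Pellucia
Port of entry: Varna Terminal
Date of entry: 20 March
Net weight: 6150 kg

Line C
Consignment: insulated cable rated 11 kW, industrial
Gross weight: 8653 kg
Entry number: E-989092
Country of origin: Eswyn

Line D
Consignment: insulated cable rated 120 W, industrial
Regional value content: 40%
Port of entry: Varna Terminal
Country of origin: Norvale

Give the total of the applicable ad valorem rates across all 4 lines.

Line A: switchgear unit → 14.02; rated 2.2 kW → 14.02.01; for domestic appliances → 14.02.01.02. Scheduled 16%. Norvale agreement on 14.04: 14.02.01.02 not covered; Norvale agreement on 14.01.03.02: 14.02.01.02 not covered. → 16%.
Line B: insulated cable → 14.04; rated 11 kW → 14.04.02; for domestic appliances → 14.04.02.01. Scheduled 17%. No special measure applies. → 17%.
Line C: insulated cable → 14.04; rated 11 kW → 14.04.02; industrial → 14.04.02.03. Scheduled 18%. quota on 14.04.02.03 open → in-quota 2%; anti-dumping (Eswyn, 14.04.02): +12%; total 2% + 12% = 14%. → 14%.
Line D: insulated cable → 14.04; rated 120 W → 14.04.03; industrial → 14.04.03.02. Scheduled 22%. Norvale agreement on 14.04: RVC ≥ 35% → 9% available; Norvale agreement on 14.01.03.02: 14.04.03.02 not covered; preferential 9%. → 9%.
Sum: 16% + 17% + 14% + 9% = 56%.

56%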